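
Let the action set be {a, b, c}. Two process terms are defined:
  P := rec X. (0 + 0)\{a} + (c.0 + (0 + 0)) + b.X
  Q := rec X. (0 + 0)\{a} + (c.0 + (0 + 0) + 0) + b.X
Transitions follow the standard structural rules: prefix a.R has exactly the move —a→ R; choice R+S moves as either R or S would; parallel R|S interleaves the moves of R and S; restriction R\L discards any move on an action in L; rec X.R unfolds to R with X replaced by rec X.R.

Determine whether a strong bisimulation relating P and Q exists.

LTS(P): 2 reachable states
  m0 = rec X. (0 + 0)\{a} + (c.0 + (0 + 0)) + b.X | --b--▸ m0, --c--▸ m1
  m1 = 0 | ·
LTS(Q): 2 reachable states
  n0 = rec X. (0 + 0)\{a} + (c.0 + (0 + 0) + 0) + b.X | --b--▸ n0, --c--▸ n1
  n1 = 0 | ·
Bisimilarity quotient blocks:
  B0 = {m0, n0}
  B1 = {m1, n1}
m0 ∈ B0, n0 ∈ B0 → same block

P ~ Q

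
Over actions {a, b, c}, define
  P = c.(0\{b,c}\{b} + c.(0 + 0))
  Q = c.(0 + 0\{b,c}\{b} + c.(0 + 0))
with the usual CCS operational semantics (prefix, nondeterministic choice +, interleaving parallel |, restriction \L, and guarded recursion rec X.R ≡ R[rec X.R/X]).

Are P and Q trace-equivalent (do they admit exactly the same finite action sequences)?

LTS(P): 3 reachable states
  s0 = c.(0\{b,c}\{b} + c.(0 + 0)) ⊢ -c-> s1
  s1 = 0\{b,c}\{b} + c.(0 + 0) ⊢ -c-> s2
  s2 = 0 + 0 ⊢ stopped
LTS(Q): 3 reachable states
  t0 = c.(0 + 0\{b,c}\{b} + c.(0 + 0)) ⊢ -c-> t1
  t1 = 0 + 0\{b,c}\{b} + c.(0 + 0) ⊢ -c-> t2
  t2 = 0 + 0 ⊢ stopped
Bisimilarity quotient blocks:
  B0 = {s0, t0}
  B1 = {s1, t1}
  B2 = {s2, t2}
s0 ∈ B0, t0 ∈ B0 → same block
Bisimilar ⇒ trace-equivalent.

traces(P) = traces(Q)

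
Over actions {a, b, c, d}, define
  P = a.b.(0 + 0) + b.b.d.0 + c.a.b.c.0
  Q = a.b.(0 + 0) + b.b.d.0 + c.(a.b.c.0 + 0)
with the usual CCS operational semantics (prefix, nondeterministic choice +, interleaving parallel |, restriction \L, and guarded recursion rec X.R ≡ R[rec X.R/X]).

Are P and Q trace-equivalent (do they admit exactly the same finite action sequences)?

trace-equivalent

LTS(P): 9 reachable states
  s0 = a.b.(0 + 0) + b.b.d.0 + c.a.b.c.0 → —a→ s1, —b→ s2, —c→ s3
  s1 = b.(0 + 0) → —b→ s4
  s2 = b.d.0 → —b→ s5
  s3 = a.b.c.0 → —a→ s6
  s4 = 0 + 0 → (no moves)
  s5 = d.0 → —d→ s7
  s6 = b.c.0 → —b→ s8
  s7 = 0 → (no moves)
  s8 = c.0 → —c→ s7
LTS(Q): 9 reachable states
  t0 = a.b.(0 + 0) + b.b.d.0 + c.(a.b.c.0 + 0) → —a→ t1, —b→ t2, —c→ t3
  t1 = b.(0 + 0) → —b→ t4
  t2 = b.d.0 → —b→ t5
  t3 = a.b.c.0 + 0 → —a→ t6
  t4 = 0 + 0 → (no moves)
  t5 = d.0 → —d→ t7
  t6 = b.c.0 → —b→ t8
  t7 = 0 → (no moves)
  t8 = c.0 → —c→ t7
Coarsest stable partition (strong bisimilarity classes):
  B0 = {s0, t0}
  B1 = {s3, t3}
  B2 = {s6, t6}
  B3 = {s8, t8}
  B4 = {s4, s7, t4, t7}
  B5 = {s1, t1}
  B6 = {s2, t2}
  B7 = {s5, t5}
s0 ∈ B0, t0 ∈ B0 → same block
Bisimilar ⇒ trace-equivalent.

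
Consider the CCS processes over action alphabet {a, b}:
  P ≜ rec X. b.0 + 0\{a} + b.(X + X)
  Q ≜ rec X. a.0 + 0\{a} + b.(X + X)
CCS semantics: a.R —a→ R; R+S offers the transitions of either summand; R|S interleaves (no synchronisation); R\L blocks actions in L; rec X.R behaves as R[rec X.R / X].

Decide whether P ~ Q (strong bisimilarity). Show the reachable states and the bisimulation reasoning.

P ≁ Q

LTS(P): 3 reachable states
  m0 = rec X. b.0 + 0\{a} + b.(X + X) :: —b→ m1, —b→ m2
  m1 = (rec X. b.0 + 0\{a} + b.(X + X)) + (rec X. b.0 + 0\{a} + b.(X + X)) :: —b→ m1, —b→ m2
  m2 = 0 :: ∅
LTS(Q): 3 reachable states
  n0 = rec X. a.0 + 0\{a} + b.(X + X) :: —a→ n1, —b→ n2
  n1 = 0 :: ∅
  n2 = (rec X. a.0 + 0\{a} + b.(X + X)) + (rec X. a.0 + 0\{a} + b.(X + X)) :: —a→ n1, —b→ n2
Coarsest stable partition (strong bisimilarity classes):
  B0 = {m0, m1}
  B1 = {m2, n1}
  B2 = {n0, n2}
m0 ∈ B0, n0 ∈ B2 → different blocks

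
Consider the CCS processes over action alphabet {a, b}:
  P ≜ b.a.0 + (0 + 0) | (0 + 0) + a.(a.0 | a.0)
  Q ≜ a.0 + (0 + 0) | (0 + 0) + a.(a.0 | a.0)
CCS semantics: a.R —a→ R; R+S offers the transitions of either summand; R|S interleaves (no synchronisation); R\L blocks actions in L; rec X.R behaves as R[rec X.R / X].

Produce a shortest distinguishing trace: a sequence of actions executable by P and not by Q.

b

LTS(P): 7 reachable states
  p0 = b.a.0 + (0 + 0) | (0 + 0) + a.(a.0 | a.0) :: ··a··> p1, ··b··> p2
  p1 = a.0 | a.0 :: ··a··> p3, ··a··> p4
  p2 = a.0 :: ··a··> p5
  p3 = 0 | a.0 :: ··a··> p6
  p4 = a.0 | 0 :: ··a··> p6
  p5 = 0 :: deadlocked
  p6 = 0 | 0 :: deadlocked
LTS(Q): 6 reachable states
  q0 = a.0 + (0 + 0) | (0 + 0) + a.(a.0 | a.0) :: ··a··> q1, ··a··> q2
  q1 = 0 :: deadlocked
  q2 = a.0 | a.0 :: ··a··> q3, ··a··> q4
  q3 = 0 | a.0 :: ··a··> q5
  q4 = a.0 | 0 :: ··a··> q5
  q5 = 0 | 0 :: deadlocked
Trace ⟨b⟩ through P, begin at {p0}:
  after b @ step 1: {p2}
  — P admits the full trace.
Trace ⟨b⟩ through Q, begin at {q0}:
  after b @ step 1: no successor for Q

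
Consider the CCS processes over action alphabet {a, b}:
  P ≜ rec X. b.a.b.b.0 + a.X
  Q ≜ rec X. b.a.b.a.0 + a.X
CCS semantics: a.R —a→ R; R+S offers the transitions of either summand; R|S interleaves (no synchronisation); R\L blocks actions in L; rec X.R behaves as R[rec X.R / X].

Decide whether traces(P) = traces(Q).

Reachable graph of P (5 states):
  u0 = rec X. b.a.b.b.0 + a.X ⊢ -a-> u0, -b-> u1
  u1 = a.b.b.0 ⊢ -a-> u2
  u2 = b.b.0 ⊢ -b-> u3
  u3 = b.0 ⊢ -b-> u4
  u4 = 0 ⊢ stopped
Reachable graph of Q (5 states):
  v0 = rec X. b.a.b.a.0 + a.X ⊢ -a-> v0, -b-> v1
  v1 = a.b.a.0 ⊢ -a-> v2
  v2 = b.a.0 ⊢ -b-> v3
  v3 = a.0 ⊢ -a-> v4
  v4 = 0 ⊢ stopped
Executing babb from P (initial set {u0}):
  [1] b ⇒ {u1}
  [2] a ⇒ {u2}
  [3] b ⇒ {u3}
  [4] b ⇒ {u4}
  — P admits the full trace.
Executing babb from Q (initial set {v0}):
  [1] b ⇒ {v1}
  [2] a ⇒ {v2}
  [3] b ⇒ {v3}
  [4] b ⇒ ∅ (Q stuck)

traces(P) ≠ traces(Q) — witness ⟨babb⟩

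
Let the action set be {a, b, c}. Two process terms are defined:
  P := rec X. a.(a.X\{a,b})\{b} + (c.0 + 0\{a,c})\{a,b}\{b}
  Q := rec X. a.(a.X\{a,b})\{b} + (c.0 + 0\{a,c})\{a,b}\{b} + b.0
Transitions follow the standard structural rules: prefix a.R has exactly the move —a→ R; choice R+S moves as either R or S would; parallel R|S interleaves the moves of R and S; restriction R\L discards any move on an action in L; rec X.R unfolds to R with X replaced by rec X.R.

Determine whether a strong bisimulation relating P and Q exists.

P ≁ Q

P's transition system — 5 states:
  p0 = rec X. a.(a.X\{a,b})\{b} + (c.0 + 0\{a,c})\{a,b}\{b} → ··a··> p1, ··c··> p2
  p1 = (a.(rec X. a.(a.X\{a,b})\{b} + (c.0 + 0\{a,c})\{a,b}\{b})\{a,b})\{b} → ··a··> p3
  p2 = 0\{a,b}\{b} → (no moves)
  p3 = (rec X. a.(a.X\{a,b})\{b} + (c.0 + 0\{a,c})\{a,b}\{b})\{a,b}\{b} → ··c··> p4
  p4 = 0\{a,b}\{b}\{a,b}\{b} → (no moves)
Q's transition system — 6 states:
  q0 = rec X. a.(a.X\{a,b})\{b} + (c.0 + 0\{a,c})\{a,b}\{b} + b.0 → ··a··> q1, ··b··> q2, ··c··> q3
  q1 = (a.(rec X. a.(a.X\{a,b})\{b} + (c.0 + 0\{a,c})\{a,b}\{b} + b.0)\{a,b})\{b} → ··a··> q4
  q2 = 0 → (no moves)
  q3 = 0\{a,b}\{b} → (no moves)
  q4 = (rec X. a.(a.X\{a,b})\{b} + (c.0 + 0\{a,c})\{a,b}\{b} + b.0)\{a,b}\{b} → ··c··> q5
  q5 = 0\{a,b}\{b}\{a,b}\{b} → (no moves)
Coarsest stable partition (strong bisimilarity classes):
  B0 = {p0}
  B1 = {p1, q1}
  B2 = {p3, q4}
  B3 = {p2, p4, q2, q3, q5}
  B4 = {q0}
p0 ∈ B0, q0 ∈ B4 → different blocks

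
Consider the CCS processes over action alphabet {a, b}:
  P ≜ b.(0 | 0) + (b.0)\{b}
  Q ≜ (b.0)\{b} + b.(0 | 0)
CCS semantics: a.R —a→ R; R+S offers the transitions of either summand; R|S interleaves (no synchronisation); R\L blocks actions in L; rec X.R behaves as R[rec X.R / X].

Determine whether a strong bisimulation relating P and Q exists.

LTS(P): 2 reachable states
  m0 = b.(0 | 0) + (b.0)\{b} :: —b→ m1
  m1 = 0 | 0 :: ·
LTS(Q): 2 reachable states
  n0 = (b.0)\{b} + b.(0 | 0) :: —b→ n1
  n1 = 0 | 0 :: ·
Coarsest stable partition (strong bisimilarity classes):
  B0 = {m0, n0}
  B1 = {m1, n1}
m0 ∈ B0, n0 ∈ B0 → same block

bisimilar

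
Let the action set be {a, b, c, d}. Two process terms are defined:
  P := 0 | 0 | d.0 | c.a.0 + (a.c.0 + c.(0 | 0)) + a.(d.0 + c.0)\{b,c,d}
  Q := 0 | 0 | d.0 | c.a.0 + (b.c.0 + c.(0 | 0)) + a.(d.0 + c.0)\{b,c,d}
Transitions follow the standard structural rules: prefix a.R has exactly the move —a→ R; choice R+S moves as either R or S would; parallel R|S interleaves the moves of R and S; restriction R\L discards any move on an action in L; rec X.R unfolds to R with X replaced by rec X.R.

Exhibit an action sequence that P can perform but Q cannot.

ac

Reachable graph of P (10 states):
  p0 = 0 | 0 | d.0 | c.a.0 + (a.c.0 + c.(0 | 0)) + a.(d.0 + c.0)\{b,c,d} | —a→ p1, —a→ p2, —c→ p3, —c→ p4, —d→ p5
  p1 = (d.0 + c.0)\{b,c,d} | stopped
  p2 = c.0 | —c→ p6
  p3 = 0 | 0 | stopped
  p4 = 0 | 0 | d.0 | a.0 | —a→ p7, —d→ p8
  p5 = 0 | 0 | 0 | c.a.0 | —c→ p8
  p6 = 0 | stopped
  p7 = 0 | 0 | d.0 | 0 | —d→ p9
  p8 = 0 | 0 | 0 | a.0 | —a→ p9
  p9 = 0 | 0 | 0 | 0 | stopped
Reachable graph of Q (10 states):
  q0 = 0 | 0 | d.0 | c.a.0 + (b.c.0 + c.(0 | 0)) + a.(d.0 + c.0)\{b,c,d} | —a→ q1, —b→ q2, —c→ q3, —c→ q4, —d→ q5
  q1 = (d.0 + c.0)\{b,c,d} | stopped
  q2 = c.0 | —c→ q6
  q3 = 0 | 0 | stopped
  q4 = 0 | 0 | d.0 | a.0 | —a→ q7, —d→ q8
  q5 = 0 | 0 | 0 | c.a.0 | —c→ q8
  q6 = 0 | stopped
  q7 = 0 | 0 | d.0 | 0 | —d→ q9
  q8 = 0 | 0 | 0 | a.0 | —a→ q9
  q9 = 0 | 0 | 0 | 0 | stopped
Executing ac from P (initial set {p0}):
  step 1 (a): {p1, p2}
  step 2 (c): {p6}
  — P admits the full trace.
Executing ac from Q (initial set {q0}):
  step 1 (a): {q1}
  step 2 (c): ∅ (Q stuck)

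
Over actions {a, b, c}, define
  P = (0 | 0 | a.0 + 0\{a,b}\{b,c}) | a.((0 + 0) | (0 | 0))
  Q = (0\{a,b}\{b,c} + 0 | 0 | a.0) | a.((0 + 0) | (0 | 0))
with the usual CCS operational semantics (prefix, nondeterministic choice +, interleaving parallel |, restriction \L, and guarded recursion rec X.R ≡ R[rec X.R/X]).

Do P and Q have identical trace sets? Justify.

traces(P) = traces(Q)

LTS(P): 4 reachable states
  p0 = (0 | 0 | a.0 + 0\{a,b}\{b,c}) | a.((0 + 0) | (0 | 0)) has moves —a→ p1, —a→ p2
  p1 = (0 | 0 | a.0 + 0\{a,b}\{b,c}) | ((0 + 0) | (0 | 0)) has moves —a→ p3
  p2 = 0 | 0 | 0 | a.((0 + 0) | (0 | 0)) has moves —a→ p3
  p3 = 0 | 0 | 0 | ((0 + 0) | (0 | 0)) has moves (no moves)
LTS(Q): 4 reachable states
  q0 = (0\{a,b}\{b,c} + 0 | 0 | a.0) | a.((0 + 0) | (0 | 0)) has moves —a→ q1, —a→ q2
  q1 = (0\{a,b}\{b,c} + 0 | 0 | a.0) | ((0 + 0) | (0 | 0)) has moves —a→ q3
  q2 = 0 | 0 | 0 | a.((0 + 0) | (0 | 0)) has moves —a→ q3
  q3 = 0 | 0 | 0 | ((0 + 0) | (0 | 0)) has moves (no moves)
Coarsest stable partition (strong bisimilarity classes):
  B0 = {p0, q0}
  B1 = {p1, p2, q1, q2}
  B2 = {p3, q3}
p0 ∈ B0, q0 ∈ B0 → same block
Bisimilar ⇒ trace-equivalent.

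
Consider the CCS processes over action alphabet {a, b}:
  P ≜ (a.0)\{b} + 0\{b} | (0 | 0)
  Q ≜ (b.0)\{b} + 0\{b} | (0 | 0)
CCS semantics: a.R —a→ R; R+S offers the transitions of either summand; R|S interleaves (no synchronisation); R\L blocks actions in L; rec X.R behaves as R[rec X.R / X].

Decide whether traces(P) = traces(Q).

traces(P) ≠ traces(Q) — witness ⟨a⟩

P's transition system — 2 states:
  m0 = (a.0)\{b} + 0\{b} | (0 | 0) has moves ··a··> m1
  m1 = 0\{b} has moves ∅
Q's transition system — 1 states:
  n0 = (b.0)\{b} + 0\{b} | (0 | 0) has moves ∅
Trace ⟨a⟩ through P, begin at {m0}:
  after a @ step 1: {m1}
  P completes σ.
Trace ⟨a⟩ through Q, begin at {n0}:
  after a @ step 1: no successor for Q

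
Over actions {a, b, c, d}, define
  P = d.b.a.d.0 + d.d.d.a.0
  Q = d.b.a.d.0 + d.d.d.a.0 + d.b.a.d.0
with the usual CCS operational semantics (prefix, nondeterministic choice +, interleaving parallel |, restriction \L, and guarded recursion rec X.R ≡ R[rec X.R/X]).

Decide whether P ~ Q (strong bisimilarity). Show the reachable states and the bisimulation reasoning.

Reachable graph of P (8 states):
  p0 = d.b.a.d.0 + d.d.d.a.0 has moves —d→ p1, —d→ p2
  p1 = b.a.d.0 has moves —b→ p3
  p2 = d.d.a.0 has moves —d→ p4
  p3 = a.d.0 has moves —a→ p5
  p4 = d.a.0 has moves —d→ p6
  p5 = d.0 has moves —d→ p7
  p6 = a.0 has moves —a→ p7
  p7 = 0 has moves (no moves)
Reachable graph of Q (8 states):
  q0 = d.b.a.d.0 + d.d.d.a.0 + d.b.a.d.0 has moves —d→ q1, —d→ q2
  q1 = b.a.d.0 has moves —b→ q3
  q2 = d.d.a.0 has moves —d→ q4
  q3 = a.d.0 has moves —a→ q5
  q4 = d.a.0 has moves —d→ q6
  q5 = d.0 has moves —d→ q7
  q6 = a.0 has moves —a→ q7
  q7 = 0 has moves (no moves)
Partition-refinement fixed point:
  B0 = {p0, q0}
  B1 = {p1, q1}
  B2 = {p3, q3}
  B3 = {p5, q5}
  B4 = {p7, q7}
  B5 = {p2, q2}
  B6 = {p4, q4}
  B7 = {p6, q6}
p0 ∈ B0, q0 ∈ B0 → same block

bisimilar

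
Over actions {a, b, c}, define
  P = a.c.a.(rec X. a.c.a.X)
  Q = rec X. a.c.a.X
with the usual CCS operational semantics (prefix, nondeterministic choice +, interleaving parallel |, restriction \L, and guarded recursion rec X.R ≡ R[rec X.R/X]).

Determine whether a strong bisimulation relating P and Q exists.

P's transition system — 4 states:
  s0 = a.c.a.(rec X. a.c.a.X) ⊢ -a-> s1
  s1 = c.a.(rec X. a.c.a.X) ⊢ -c-> s2
  s2 = a.(rec X. a.c.a.X) ⊢ -a-> s3
  s3 = rec X. a.c.a.X ⊢ -a-> s1
Q's transition system — 3 states:
  t0 = rec X. a.c.a.X ⊢ -a-> t1
  t1 = c.a.(rec X. a.c.a.X) ⊢ -c-> t2
  t2 = a.(rec X. a.c.a.X) ⊢ -a-> t0
Partition-refinement fixed point:
  B0 = {s0, s3, t0}
  B1 = {s1, t1}
  B2 = {s2, t2}
s0 ∈ B0, t0 ∈ B0 → same block

P ~ Q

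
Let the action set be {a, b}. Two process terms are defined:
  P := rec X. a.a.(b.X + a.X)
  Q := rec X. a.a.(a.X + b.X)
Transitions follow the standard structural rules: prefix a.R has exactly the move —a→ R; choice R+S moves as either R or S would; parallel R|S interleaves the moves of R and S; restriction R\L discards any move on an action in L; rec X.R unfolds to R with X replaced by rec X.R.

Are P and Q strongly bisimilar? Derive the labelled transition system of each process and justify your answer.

P's transition system — 3 states:
  p0 = rec X. a.a.(b.X + a.X) has moves =a=> p1
  p1 = a.(b.(rec X. a.a.(b.X + a.X)) + a.(rec X. a.a.(b.X + a.X))) has moves =a=> p2
  p2 = b.(rec X. a.a.(b.X + a.X)) + a.(rec X. a.a.(b.X + a.X)) has moves =a=> p0, =b=> p0
Q's transition system — 3 states:
  q0 = rec X. a.a.(a.X + b.X) has moves =a=> q1
  q1 = a.(a.(rec X. a.a.(a.X + b.X)) + b.(rec X. a.a.(a.X + b.X))) has moves =a=> q2
  q2 = a.(rec X. a.a.(a.X + b.X)) + b.(rec X. a.a.(a.X + b.X)) has moves =a=> q0, =b=> q0
Partition-refinement fixed point:
  B0 = {p0, q0}
  B1 = {p1, q1}
  B2 = {p2, q2}
p0 ∈ B0, q0 ∈ B0 → same block

YES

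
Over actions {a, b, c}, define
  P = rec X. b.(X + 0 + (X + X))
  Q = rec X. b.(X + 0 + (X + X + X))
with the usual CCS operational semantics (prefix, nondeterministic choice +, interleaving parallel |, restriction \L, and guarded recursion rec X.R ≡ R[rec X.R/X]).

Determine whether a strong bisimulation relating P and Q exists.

LTS(P): 2 reachable states
  u0 = rec X. b.(X + 0 + (X + X)) has moves —b→ u1
  u1 = (rec X. b.(X + 0 + (X + X))) + 0 + ((rec X. b.(X + 0 + (X + X))) + (rec X. b.(X + 0 + (X + X)))) has moves —b→ u1
LTS(Q): 2 reachable states
  v0 = rec X. b.(X + 0 + (X + X + X)) has moves —b→ v1
  v1 = (rec X. b.(X + 0 + (X + X + X))) + 0 + ((rec X. b.(X + 0 + (X + X + X))) + (rec X. b.(X + 0 + (X + X + X))) + (rec X. b.(X + 0 + (X + X + X)))) has moves —b→ v1
Coarsest stable partition (strong bisimilarity classes):
  B0 = {u0, u1, v0, v1}
u0 ∈ B0, v0 ∈ B0 → same block

bisimilar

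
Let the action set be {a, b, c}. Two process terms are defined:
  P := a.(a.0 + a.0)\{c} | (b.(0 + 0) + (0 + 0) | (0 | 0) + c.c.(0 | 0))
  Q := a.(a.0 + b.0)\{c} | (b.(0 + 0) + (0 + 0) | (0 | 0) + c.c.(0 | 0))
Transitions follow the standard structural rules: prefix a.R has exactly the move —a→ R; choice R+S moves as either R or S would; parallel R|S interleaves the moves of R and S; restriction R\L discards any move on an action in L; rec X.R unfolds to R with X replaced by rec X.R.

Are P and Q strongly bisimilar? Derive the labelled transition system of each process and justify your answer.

LTS(P): 12 reachable states
  u0 = a.(a.0 + a.0)\{c} | (b.(0 + 0) + (0 + 0) | (0 | 0) + c.c.(0 | 0)) has moves —a→ u1, —b→ u2, —c→ u3
  u1 = (a.0 + a.0)\{c} | (b.(0 + 0) + (0 + 0) | (0 | 0) + c.c.(0 | 0)) has moves —a→ u4, —b→ u5, —c→ u6
  u2 = a.(a.0 + a.0)\{c} | (0 + 0) has moves —a→ u5
  u3 = a.(a.0 + a.0)\{c} | c.(0 | 0) has moves —a→ u6, —c→ u7
  u4 = 0\{c} | (b.(0 + 0) + (0 + 0) | (0 | 0) + c.c.(0 | 0)) has moves —b→ u8, —c→ u9
  u5 = (a.0 + a.0)\{c} | (0 + 0) has moves —a→ u8
  u6 = (a.0 + a.0)\{c} | c.(0 | 0) has moves —a→ u9, —c→ u10
  u7 = a.(a.0 + a.0)\{c} | (0 | 0) has moves —a→ u10
  u8 = 0\{c} | (0 + 0) has moves ·
  u9 = 0\{c} | c.(0 | 0) has moves —c→ u11
  u10 = (a.0 + a.0)\{c} | (0 | 0) has moves —a→ u11
  u11 = 0\{c} | (0 | 0) has moves ·
LTS(Q): 12 reachable states
  v0 = a.(a.0 + b.0)\{c} | (b.(0 + 0) + (0 + 0) | (0 | 0) + c.c.(0 | 0)) has moves —a→ v1, —b→ v2, —c→ v3
  v1 = (a.0 + b.0)\{c} | (b.(0 + 0) + (0 + 0) | (0 | 0) + c.c.(0 | 0)) has moves —a→ v4, —b→ v4, —b→ v5, —c→ v6
  v2 = a.(a.0 + b.0)\{c} | (0 + 0) has moves —a→ v5
  v3 = a.(a.0 + b.0)\{c} | c.(0 | 0) has moves —a→ v6, —c→ v7
  v4 = 0\{c} | (b.(0 + 0) + (0 + 0) | (0 | 0) + c.c.(0 | 0)) has moves —b→ v8, —c→ v9
  v5 = (a.0 + b.0)\{c} | (0 + 0) has moves —a→ v8, —b→ v8
  v6 = (a.0 + b.0)\{c} | c.(0 | 0) has moves —a→ v9, —b→ v9, —c→ v10
  v7 = a.(a.0 + b.0)\{c} | (0 | 0) has moves —a→ v10
  v8 = 0\{c} | (0 + 0) has moves ·
  v9 = 0\{c} | c.(0 | 0) has moves —c→ v11
  v10 = (a.0 + b.0)\{c} | (0 | 0) has moves —a→ v11, —b→ v11
  v11 = 0\{c} | (0 | 0) has moves ·
Partition-refinement fixed point:
  B0 = {u0}
  B1 = {u3}
  B2 = {u2, u7}
  B3 = {u10, u5}
  B4 = {u11, u8, v11, v8}
  B5 = {u6}
  B6 = {u9, v9}
  B7 = {u1}
  B8 = {u4, v4}
  B9 = {v0}
  B10 = {v1}
  B11 = {v10, v5}
  B12 = {v6}
  B13 = {v2, v7}
  B14 = {v3}
u0 ∈ B0, v0 ∈ B9 → different blocks

not bisimilar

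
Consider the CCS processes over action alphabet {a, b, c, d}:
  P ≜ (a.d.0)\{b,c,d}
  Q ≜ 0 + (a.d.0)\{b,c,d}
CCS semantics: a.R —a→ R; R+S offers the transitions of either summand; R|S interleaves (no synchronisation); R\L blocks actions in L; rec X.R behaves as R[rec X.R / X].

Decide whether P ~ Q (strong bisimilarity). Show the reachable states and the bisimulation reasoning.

LTS(P): 2 reachable states
  m0 = (a.d.0)\{b,c,d} | -a-> m1
  m1 = (d.0)\{b,c,d} | ∅
LTS(Q): 2 reachable states
  n0 = 0 + (a.d.0)\{b,c,d} | -a-> n1
  n1 = (d.0)\{b,c,d} | ∅
Coarsest stable partition (strong bisimilarity classes):
  B0 = {m0, n0}
  B1 = {m1, n1}
m0 ∈ B0, n0 ∈ B0 → same block

bisimilar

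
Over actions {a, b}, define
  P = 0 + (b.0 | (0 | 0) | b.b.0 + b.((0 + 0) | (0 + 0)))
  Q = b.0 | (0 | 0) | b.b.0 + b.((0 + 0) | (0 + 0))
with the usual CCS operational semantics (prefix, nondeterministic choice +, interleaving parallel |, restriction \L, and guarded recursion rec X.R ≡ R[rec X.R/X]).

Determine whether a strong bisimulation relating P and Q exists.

P ~ Q

P's transition system — 7 states:
  m0 = 0 + (b.0 | (0 | 0) | b.b.0 + b.((0 + 0) | (0 + 0))) has moves -b-> m1, -b-> m2, -b-> m3
  m1 = (0 + 0) | (0 + 0) has moves (no moves)
  m2 = 0 | (0 | 0) | b.b.0 has moves -b-> m4
  m3 = b.0 | (0 | 0) | b.0 has moves -b-> m4, -b-> m5
  m4 = 0 | (0 | 0) | b.0 has moves -b-> m6
  m5 = b.0 | (0 | 0) | 0 has moves -b-> m6
  m6 = 0 | (0 | 0) | 0 has moves (no moves)
Q's transition system — 7 states:
  n0 = b.0 | (0 | 0) | b.b.0 + b.((0 + 0) | (0 + 0)) has moves -b-> n1, -b-> n2, -b-> n3
  n1 = (0 + 0) | (0 + 0) has moves (no moves)
  n2 = 0 | (0 | 0) | b.b.0 has moves -b-> n4
  n3 = b.0 | (0 | 0) | b.0 has moves -b-> n4, -b-> n5
  n4 = 0 | (0 | 0) | b.0 has moves -b-> n6
  n5 = b.0 | (0 | 0) | 0 has moves -b-> n6
  n6 = 0 | (0 | 0) | 0 has moves (no moves)
Bisimilarity quotient blocks:
  B0 = {m0, n0}
  B1 = {m2, m3, n2, n3}
  B2 = {m4, m5, n4, n5}
  B3 = {m1, m6, n1, n6}
m0 ∈ B0, n0 ∈ B0 → same block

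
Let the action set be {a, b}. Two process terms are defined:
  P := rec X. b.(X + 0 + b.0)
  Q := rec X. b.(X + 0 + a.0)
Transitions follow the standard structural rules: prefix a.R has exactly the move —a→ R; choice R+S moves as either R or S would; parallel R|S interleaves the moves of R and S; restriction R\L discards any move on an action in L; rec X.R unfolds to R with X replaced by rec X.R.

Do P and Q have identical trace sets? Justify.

P's transition system — 3 states:
  s0 = rec X. b.(X + 0 + b.0) has moves =b=> s1
  s1 = (rec X. b.(X + 0 + b.0)) + 0 + b.0 has moves =b=> s1, =b=> s2
  s2 = 0 has moves (no moves)
Q's transition system — 3 states:
  t0 = rec X. b.(X + 0 + a.0) has moves =b=> t1
  t1 = (rec X. b.(X + 0 + a.0)) + 0 + a.0 has moves =a=> t2, =b=> t1
  t2 = 0 has moves (no moves)
Executing ba from Q (initial set {t0}):
  [1] b ⇒ {t1}
  [2] a ⇒ {t2}
  ✓ Q
Executing ba from P (initial set {s0}):
  [1] b ⇒ {s1}
  [2] a ⇒ ∅  — P cannot continue

traces(P) ≠ traces(Q) — witness ⟨ba⟩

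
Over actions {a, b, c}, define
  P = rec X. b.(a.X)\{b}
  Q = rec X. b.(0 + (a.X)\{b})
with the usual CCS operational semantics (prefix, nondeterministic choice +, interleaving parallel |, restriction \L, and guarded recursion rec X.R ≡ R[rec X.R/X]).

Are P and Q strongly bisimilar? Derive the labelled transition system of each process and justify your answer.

bisimilar

Reachable graph of P (3 states):
  m0 = rec X. b.(a.X)\{b} has moves -b-> m1
  m1 = (a.(rec X. b.(a.X)\{b}))\{b} has moves -a-> m2
  m2 = (rec X. b.(a.X)\{b})\{b} has moves (no moves)
Reachable graph of Q (3 states):
  n0 = rec X. b.(0 + (a.X)\{b}) has moves -b-> n1
  n1 = 0 + (a.(rec X. b.(0 + (a.X)\{b})))\{b} has moves -a-> n2
  n2 = (rec X. b.(0 + (a.X)\{b}))\{b} has moves (no moves)
Bisimilarity quotient blocks:
  B0 = {m0, n0}
  B1 = {m1, n1}
  B2 = {m2, n2}
m0 ∈ B0, n0 ∈ B0 → same block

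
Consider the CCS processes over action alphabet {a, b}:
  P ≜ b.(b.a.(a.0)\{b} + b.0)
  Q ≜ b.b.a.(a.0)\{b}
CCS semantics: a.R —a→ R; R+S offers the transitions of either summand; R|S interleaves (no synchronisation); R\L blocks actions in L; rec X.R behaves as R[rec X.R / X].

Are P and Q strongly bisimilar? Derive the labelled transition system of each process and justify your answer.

P's transition system — 6 states:
  s0 = b.(b.a.(a.0)\{b} + b.0) has moves ··b··> s1
  s1 = b.a.(a.0)\{b} + b.0 has moves ··b··> s2, ··b··> s3
  s2 = 0 has moves ·
  s3 = a.(a.0)\{b} has moves ··a··> s4
  s4 = (a.0)\{b} has moves ··a··> s5
  s5 = 0\{b} has moves ·
Q's transition system — 5 states:
  t0 = b.b.a.(a.0)\{b} has moves ··b··> t1
  t1 = b.a.(a.0)\{b} has moves ··b··> t2
  t2 = a.(a.0)\{b} has moves ··a··> t3
  t3 = (a.0)\{b} has moves ··a··> t4
  t4 = 0\{b} has moves ·
Bisimilarity quotient blocks:
  B0 = {s0}
  B1 = {s1}
  B2 = {s3, t2}
  B3 = {s4, t3}
  B4 = {s2, s5, t4}
  B5 = {t0}
  B6 = {t1}
s0 ∈ B0, t0 ∈ B5 → different blocks

not bisimilar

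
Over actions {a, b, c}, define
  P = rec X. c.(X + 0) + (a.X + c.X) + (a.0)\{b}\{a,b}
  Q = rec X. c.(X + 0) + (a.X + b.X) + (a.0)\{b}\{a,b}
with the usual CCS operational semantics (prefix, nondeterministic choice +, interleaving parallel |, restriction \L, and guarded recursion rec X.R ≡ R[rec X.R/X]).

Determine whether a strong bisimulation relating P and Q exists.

NO

Reachable graph of P (2 states):
  p0 = rec X. c.(X + 0) + (a.X + c.X) + (a.0)\{b}\{a,b} has moves -a-> p0, -c-> p0, -c-> p1
  p1 = (rec X. c.(X + 0) + (a.X + c.X) + (a.0)\{b}\{a,b}) + 0 has moves -a-> p0, -c-> p0, -c-> p1
Reachable graph of Q (2 states):
  q0 = rec X. c.(X + 0) + (a.X + b.X) + (a.0)\{b}\{a,b} has moves -a-> q0, -b-> q0, -c-> q1
  q1 = (rec X. c.(X + 0) + (a.X + b.X) + (a.0)\{b}\{a,b}) + 0 has moves -a-> q0, -b-> q0, -c-> q1
Partition-refinement fixed point:
  B0 = {p0, p1}
  B1 = {q0, q1}
p0 ∈ B0, q0 ∈ B1 → different blocks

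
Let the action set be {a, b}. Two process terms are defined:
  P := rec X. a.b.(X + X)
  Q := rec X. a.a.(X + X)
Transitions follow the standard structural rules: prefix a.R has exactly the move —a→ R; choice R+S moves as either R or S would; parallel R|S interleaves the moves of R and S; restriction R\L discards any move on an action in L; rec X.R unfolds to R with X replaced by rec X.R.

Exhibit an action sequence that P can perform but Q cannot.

ab

Reachable graph of P (3 states):
  s0 = rec X. a.b.(X + X) has moves =a=> s1
  s1 = b.((rec X. a.b.(X + X)) + (rec X. a.b.(X + X))) has moves =b=> s2
  s2 = (rec X. a.b.(X + X)) + (rec X. a.b.(X + X)) has moves =a=> s1
Reachable graph of Q (3 states):
  t0 = rec X. a.a.(X + X) has moves =a=> t1
  t1 = a.((rec X. a.a.(X + X)) + (rec X. a.a.(X + X))) has moves =a=> t2
  t2 = (rec X. a.a.(X + X)) + (rec X. a.a.(X + X)) has moves =a=> t1
Run σ = ⟨ab⟩ on P: start {s0}
  after a @ step 1: {s1}
  after b @ step 2: {s2}
  ✓ P
Run σ = ⟨ab⟩ on Q: start {t0}
  after a @ step 1: {t1}
  after b @ step 2: ∅  — Q cannot continue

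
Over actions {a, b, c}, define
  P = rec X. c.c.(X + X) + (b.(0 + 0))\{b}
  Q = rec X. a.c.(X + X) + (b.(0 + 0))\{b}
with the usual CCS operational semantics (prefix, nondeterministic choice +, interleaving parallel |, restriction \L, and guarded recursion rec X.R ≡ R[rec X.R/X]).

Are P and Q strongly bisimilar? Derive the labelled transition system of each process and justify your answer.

not bisimilar

Reachable graph of P (3 states):
  m0 = rec X. c.c.(X + X) + (b.(0 + 0))\{b} → —c→ m1
  m1 = c.((rec X. c.c.(X + X) + (b.(0 + 0))\{b}) + (rec X. c.c.(X + X) + (b.(0 + 0))\{b})) → —c→ m2
  m2 = (rec X. c.c.(X + X) + (b.(0 + 0))\{b}) + (rec X. c.c.(X + X) + (b.(0 + 0))\{b}) → —c→ m1
Reachable graph of Q (3 states):
  n0 = rec X. a.c.(X + X) + (b.(0 + 0))\{b} → —a→ n1
  n1 = c.((rec X. a.c.(X + X) + (b.(0 + 0))\{b}) + (rec X. a.c.(X + X) + (b.(0 + 0))\{b})) → —c→ n2
  n2 = (rec X. a.c.(X + X) + (b.(0 + 0))\{b}) + (rec X. a.c.(X + X) + (b.(0 + 0))\{b}) → —a→ n1
Partition-refinement fixed point:
  B0 = {m0, m1, m2}
  B1 = {n0, n2}
  B2 = {n1}
m0 ∈ B0, n0 ∈ B1 → different blocks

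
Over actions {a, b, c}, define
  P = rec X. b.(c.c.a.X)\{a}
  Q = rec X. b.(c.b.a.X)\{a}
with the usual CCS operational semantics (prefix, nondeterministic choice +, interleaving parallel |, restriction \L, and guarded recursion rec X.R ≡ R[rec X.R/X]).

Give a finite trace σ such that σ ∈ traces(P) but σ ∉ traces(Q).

bcc

P's transition system — 4 states:
  m0 = rec X. b.(c.c.a.X)\{a} has moves -b-> m1
  m1 = (c.c.a.(rec X. b.(c.c.a.X)\{a}))\{a} has moves -c-> m2
  m2 = (c.a.(rec X. b.(c.c.a.X)\{a}))\{a} has moves -c-> m3
  m3 = (a.(rec X. b.(c.c.a.X)\{a}))\{a} has moves stopped
Q's transition system — 4 states:
  n0 = rec X. b.(c.b.a.X)\{a} has moves -b-> n1
  n1 = (c.b.a.(rec X. b.(c.b.a.X)\{a}))\{a} has moves -c-> n2
  n2 = (b.a.(rec X. b.(c.b.a.X)\{a}))\{a} has moves -b-> n3
  n3 = (a.(rec X. b.(c.b.a.X)\{a}))\{a} has moves stopped
Executing bcc from P (initial set {m0}):
  step 1 (b): {m1}
  step 2 (c): {m2}
  step 3 (c): {m3}
  — P admits the full trace.
Executing bcc from Q (initial set {n0}):
  step 1 (b): {n1}
  step 2 (c): {n2}
  step 3 (c): ∅ (Q stuck)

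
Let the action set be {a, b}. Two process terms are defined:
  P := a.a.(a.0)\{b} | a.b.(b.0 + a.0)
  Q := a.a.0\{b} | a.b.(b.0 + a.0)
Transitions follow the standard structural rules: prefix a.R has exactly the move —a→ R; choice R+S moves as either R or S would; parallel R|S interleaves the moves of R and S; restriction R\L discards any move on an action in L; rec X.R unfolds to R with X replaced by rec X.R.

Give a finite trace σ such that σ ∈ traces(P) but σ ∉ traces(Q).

P's transition system — 16 states:
  m0 = a.a.(a.0)\{b} | a.b.(b.0 + a.0) has moves ··a··> m1, ··a··> m2
  m1 = a.(a.0)\{b} | a.b.(b.0 + a.0) has moves ··a··> m3, ··a··> m4
  m2 = a.a.(a.0)\{b} | b.(b.0 + a.0) has moves ··a··> m4, ··b··> m5
  m3 = (a.0)\{b} | a.b.(b.0 + a.0) has moves ··a··> m6, ··a··> m7
  m4 = a.(a.0)\{b} | b.(b.0 + a.0) has moves ··a··> m6, ··b··> m8
  m5 = a.a.(a.0)\{b} | (b.0 + a.0) has moves ··a··> m8, ··a··> m9, ··b··> m9
  m6 = (a.0)\{b} | b.(b.0 + a.0) has moves ··a··> m10, ··b··> m11
  m7 = 0\{b} | a.b.(b.0 + a.0) has moves ··a··> m10
  m8 = a.(a.0)\{b} | (b.0 + a.0) has moves ··a··> m11, ··a··> m12, ··b··> m12
  m9 = a.a.(a.0)\{b} | 0 has moves ··a··> m12
  m10 = 0\{b} | b.(b.0 + a.0) has moves ··b··> m13
  m11 = (a.0)\{b} | (b.0 + a.0) has moves ··a··> m13, ··a··> m14, ··b··> m14
  m12 = a.(a.0)\{b} | 0 has moves ··a··> m14
  m13 = 0\{b} | (b.0 + a.0) has moves ··a··> m15, ··b··> m15
  m14 = (a.0)\{b} | 0 has moves ··a··> m15
  m15 = 0\{b} | 0 has moves deadlocked
Q's transition system — 12 states:
  n0 = a.a.0\{b} | a.b.(b.0 + a.0) has moves ··a··> n1, ··a··> n2
  n1 = a.0\{b} | a.b.(b.0 + a.0) has moves ··a··> n3, ··a··> n4
  n2 = a.a.0\{b} | b.(b.0 + a.0) has moves ··a··> n4, ··b··> n5
  n3 = 0\{b} | a.b.(b.0 + a.0) has moves ··a··> n6
  n4 = a.0\{b} | b.(b.0 + a.0) has moves ··a··> n6, ··b··> n7
  n5 = a.a.0\{b} | (b.0 + a.0) has moves ··a··> n7, ··a··> n8, ··b··> n8
  n6 = 0\{b} | b.(b.0 + a.0) has moves ··b··> n9
  n7 = a.0\{b} | (b.0 + a.0) has moves ··a··> n10, ··a··> n9, ··b··> n10
  n8 = a.a.0\{b} | 0 has moves ··a··> n10
  n9 = 0\{b} | (b.0 + a.0) has moves ··a··> n11, ··b··> n11
  n10 = a.0\{b} | 0 has moves ··a··> n11
  n11 = 0\{b} | 0 has moves deadlocked
Trace ⟨aaaa⟩ through P, begin at {m0}:
  after a @ step 1: {m1, m2}
  after a @ step 2: {m3, m4}
  after a @ step 3: {m6, m7}
  after a @ step 4: {m10}
  ✓ P
Trace ⟨aaaa⟩ through Q, begin at {n0}:
  after a @ step 1: {n1, n2}
  after a @ step 2: {n3, n4}
  after a @ step 3: {n6}
  after a @ step 4: ∅  — Q cannot continue

aaaa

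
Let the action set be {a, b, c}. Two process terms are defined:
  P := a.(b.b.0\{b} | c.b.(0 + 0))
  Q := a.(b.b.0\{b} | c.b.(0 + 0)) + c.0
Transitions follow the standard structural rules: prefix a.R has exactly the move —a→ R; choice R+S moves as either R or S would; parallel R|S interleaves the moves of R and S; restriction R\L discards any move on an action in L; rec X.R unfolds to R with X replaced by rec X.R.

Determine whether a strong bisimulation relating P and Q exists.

NO

Reachable graph of P (10 states):
  m0 = a.(b.b.0\{b} | c.b.(0 + 0)) → =a=> m1
  m1 = b.b.0\{b} | c.b.(0 + 0) → =b=> m2, =c=> m3
  m2 = b.0\{b} | c.b.(0 + 0) → =b=> m4, =c=> m5
  m3 = b.b.0\{b} | b.(0 + 0) → =b=> m5, =b=> m6
  m4 = 0\{b} | c.b.(0 + 0) → =c=> m7
  m5 = b.0\{b} | b.(0 + 0) → =b=> m7, =b=> m8
  m6 = b.b.0\{b} | (0 + 0) → =b=> m8
  m7 = 0\{b} | b.(0 + 0) → =b=> m9
  m8 = b.0\{b} | (0 + 0) → =b=> m9
  m9 = 0\{b} | (0 + 0) → (no moves)
Reachable graph of Q (11 states):
  n0 = a.(b.b.0\{b} | c.b.(0 + 0)) + c.0 → =a=> n1, =c=> n2
  n1 = b.b.0\{b} | c.b.(0 + 0) → =b=> n3, =c=> n4
  n2 = 0 → (no moves)
  n3 = b.0\{b} | c.b.(0 + 0) → =b=> n5, =c=> n6
  n4 = b.b.0\{b} | b.(0 + 0) → =b=> n6, =b=> n7
  n5 = 0\{b} | c.b.(0 + 0) → =c=> n8
  n6 = b.0\{b} | b.(0 + 0) → =b=> n8, =b=> n9
  n7 = b.b.0\{b} | (0 + 0) → =b=> n9
  n8 = 0\{b} | b.(0 + 0) → =b=> n10
  n9 = b.0\{b} | (0 + 0) → =b=> n10
  n10 = 0\{b} | (0 + 0) → (no moves)
Partition-refinement fixed point:
  B0 = {m0}
  B1 = {m1, n1}
  B2 = {m2, n3}
  B3 = {m5, m6, n6, n7}
  B4 = {m7, m8, n8, n9}
  B5 = {m9, n10, n2}
  B6 = {m4, n5}
  B7 = {m3, n4}
  B8 = {n0}
m0 ∈ B0, n0 ∈ B8 → different blocks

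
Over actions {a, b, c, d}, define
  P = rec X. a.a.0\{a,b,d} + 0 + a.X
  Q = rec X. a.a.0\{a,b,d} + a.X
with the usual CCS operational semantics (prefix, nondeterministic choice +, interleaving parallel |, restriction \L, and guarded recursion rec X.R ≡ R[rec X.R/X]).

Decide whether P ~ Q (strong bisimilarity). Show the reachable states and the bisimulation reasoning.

P ~ Q

Reachable graph of P (3 states):
  u0 = rec X. a.a.0\{a,b,d} + 0 + a.X ⊢ --a--▸ u0, --a--▸ u1
  u1 = a.0\{a,b,d} ⊢ --a--▸ u2
  u2 = 0\{a,b,d} ⊢ deadlocked
Reachable graph of Q (3 states):
  v0 = rec X. a.a.0\{a,b,d} + a.X ⊢ --a--▸ v0, --a--▸ v1
  v1 = a.0\{a,b,d} ⊢ --a--▸ v2
  v2 = 0\{a,b,d} ⊢ deadlocked
Partition-refinement fixed point:
  B0 = {u0, v0}
  B1 = {u1, v1}
  B2 = {u2, v2}
u0 ∈ B0, v0 ∈ B0 → same block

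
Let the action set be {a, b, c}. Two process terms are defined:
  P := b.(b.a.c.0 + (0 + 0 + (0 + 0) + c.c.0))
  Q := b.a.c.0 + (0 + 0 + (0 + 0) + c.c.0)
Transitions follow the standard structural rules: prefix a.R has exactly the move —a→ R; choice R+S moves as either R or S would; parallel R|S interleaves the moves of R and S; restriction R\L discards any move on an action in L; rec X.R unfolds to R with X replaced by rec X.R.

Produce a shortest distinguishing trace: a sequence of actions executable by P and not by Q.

bb

LTS(P): 5 reachable states
  s0 = b.(b.a.c.0 + (0 + 0 + (0 + 0) + c.c.0)) ⊢ ··b··> s1
  s1 = b.a.c.0 + (0 + 0 + (0 + 0) + c.c.0) ⊢ ··b··> s2, ··c··> s3
  s2 = a.c.0 ⊢ ··a··> s3
  s3 = c.0 ⊢ ··c··> s4
  s4 = 0 ⊢ ∅
LTS(Q): 4 reachable states
  t0 = b.a.c.0 + (0 + 0 + (0 + 0) + c.c.0) ⊢ ··b··> t1, ··c··> t2
  t1 = a.c.0 ⊢ ··a··> t2
  t2 = c.0 ⊢ ··c··> t3
  t3 = 0 ⊢ ∅
Executing bb from P (initial set {s0}):
  step 1 (b): {s1}
  step 2 (b): {s2}
  P completes σ.
Executing bb from Q (initial set {t0}):
  step 1 (b): {t1}
  step 2 (b): no successor for Q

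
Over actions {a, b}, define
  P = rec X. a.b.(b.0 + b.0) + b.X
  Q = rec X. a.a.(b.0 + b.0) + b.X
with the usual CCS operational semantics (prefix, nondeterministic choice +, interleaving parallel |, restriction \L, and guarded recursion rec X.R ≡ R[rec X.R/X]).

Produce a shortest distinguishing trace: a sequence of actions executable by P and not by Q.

LTS(P): 4 reachable states
  m0 = rec X. a.b.(b.0 + b.0) + b.X has moves ··a··> m1, ··b··> m0
  m1 = b.(b.0 + b.0) has moves ··b··> m2
  m2 = b.0 + b.0 has moves ··b··> m3
  m3 = 0 has moves (no moves)
LTS(Q): 4 reachable states
  n0 = rec X. a.a.(b.0 + b.0) + b.X has moves ··a··> n1, ··b··> n0
  n1 = a.(b.0 + b.0) has moves ··a··> n2
  n2 = b.0 + b.0 has moves ··b··> n3
  n3 = 0 has moves (no moves)
Executing ab from P (initial set {m0}):
  step 1 (a): {m1}
  step 2 (b): {m2}
  ✓ P
Executing ab from Q (initial set {n0}):
  step 1 (a): {n1}
  step 2 (b): ∅  — Q cannot continue

ab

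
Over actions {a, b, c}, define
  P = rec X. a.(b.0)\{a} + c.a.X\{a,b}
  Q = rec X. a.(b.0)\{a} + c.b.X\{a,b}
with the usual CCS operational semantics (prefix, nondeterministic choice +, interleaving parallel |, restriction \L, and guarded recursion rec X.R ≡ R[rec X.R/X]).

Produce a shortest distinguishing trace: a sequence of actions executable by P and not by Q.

ca

Reachable graph of P (6 states):
  m0 = rec X. a.(b.0)\{a} + c.a.X\{a,b} :: -a-> m1, -c-> m2
  m1 = (b.0)\{a} :: -b-> m3
  m2 = a.(rec X. a.(b.0)\{a} + c.a.X\{a,b})\{a,b} :: -a-> m4
  m3 = 0\{a} :: ∅
  m4 = (rec X. a.(b.0)\{a} + c.a.X\{a,b})\{a,b} :: -c-> m5
  m5 = (a.(rec X. a.(b.0)\{a} + c.a.X\{a,b})\{a,b})\{a,b} :: ∅
Reachable graph of Q (6 states):
  n0 = rec X. a.(b.0)\{a} + c.b.X\{a,b} :: -a-> n1, -c-> n2
  n1 = (b.0)\{a} :: -b-> n3
  n2 = b.(rec X. a.(b.0)\{a} + c.b.X\{a,b})\{a,b} :: -b-> n4
  n3 = 0\{a} :: ∅
  n4 = (rec X. a.(b.0)\{a} + c.b.X\{a,b})\{a,b} :: -c-> n5
  n5 = (b.(rec X. a.(b.0)\{a} + c.b.X\{a,b})\{a,b})\{a,b} :: ∅
Executing ca from P (initial set {m0}):
  [1] c ⇒ {m2}
  [2] a ⇒ {m4}
  P completes σ.
Executing ca from Q (initial set {n0}):
  [1] c ⇒ {n2}
  [2] a ⇒ ∅ (Q stuck)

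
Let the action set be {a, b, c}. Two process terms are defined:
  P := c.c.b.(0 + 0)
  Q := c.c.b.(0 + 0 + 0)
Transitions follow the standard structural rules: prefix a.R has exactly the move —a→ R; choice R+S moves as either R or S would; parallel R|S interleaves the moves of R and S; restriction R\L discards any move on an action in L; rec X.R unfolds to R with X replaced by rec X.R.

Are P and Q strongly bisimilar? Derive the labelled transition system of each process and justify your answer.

bisimilar

P's transition system — 4 states:
  u0 = c.c.b.(0 + 0) ⊢ ··c··> u1
  u1 = c.b.(0 + 0) ⊢ ··c··> u2
  u2 = b.(0 + 0) ⊢ ··b··> u3
  u3 = 0 + 0 ⊢ (no moves)
Q's transition system — 4 states:
  v0 = c.c.b.(0 + 0 + 0) ⊢ ··c··> v1
  v1 = c.b.(0 + 0 + 0) ⊢ ··c··> v2
  v2 = b.(0 + 0 + 0) ⊢ ··b··> v3
  v3 = 0 + 0 + 0 ⊢ (no moves)
Bisimilarity quotient blocks:
  B0 = {u0, v0}
  B1 = {u1, v1}
  B2 = {u2, v2}
  B3 = {u3, v3}
u0 ∈ B0, v0 ∈ B0 → same block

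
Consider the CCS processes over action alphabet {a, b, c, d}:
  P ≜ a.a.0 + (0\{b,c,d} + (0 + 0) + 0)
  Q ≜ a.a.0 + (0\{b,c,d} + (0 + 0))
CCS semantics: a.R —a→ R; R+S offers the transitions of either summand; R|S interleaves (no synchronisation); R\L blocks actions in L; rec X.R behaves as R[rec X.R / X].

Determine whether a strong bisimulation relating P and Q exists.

LTS(P): 3 reachable states
  s0 = a.a.0 + (0\{b,c,d} + (0 + 0) + 0) | -a-> s1
  s1 = a.0 | -a-> s2
  s2 = 0 | (no moves)
LTS(Q): 3 reachable states
  t0 = a.a.0 + (0\{b,c,d} + (0 + 0)) | -a-> t1
  t1 = a.0 | -a-> t2
  t2 = 0 | (no moves)
Bisimilarity quotient blocks:
  B0 = {s0, t0}
  B1 = {s1, t1}
  B2 = {s2, t2}
s0 ∈ B0, t0 ∈ B0 → same block

YES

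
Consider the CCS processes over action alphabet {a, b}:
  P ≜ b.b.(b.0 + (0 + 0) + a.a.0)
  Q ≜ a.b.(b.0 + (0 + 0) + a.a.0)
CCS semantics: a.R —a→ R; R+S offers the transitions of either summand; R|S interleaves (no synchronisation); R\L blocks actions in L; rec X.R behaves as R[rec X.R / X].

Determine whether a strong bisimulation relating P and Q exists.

P ≁ Q

LTS(P): 5 reachable states
  s0 = b.b.(b.0 + (0 + 0) + a.a.0) ⊢ —b→ s1
  s1 = b.(b.0 + (0 + 0) + a.a.0) ⊢ —b→ s2
  s2 = b.0 + (0 + 0) + a.a.0 ⊢ —a→ s3, —b→ s4
  s3 = a.0 ⊢ —a→ s4
  s4 = 0 ⊢ deadlocked
LTS(Q): 5 reachable states
  t0 = a.b.(b.0 + (0 + 0) + a.a.0) ⊢ —a→ t1
  t1 = b.(b.0 + (0 + 0) + a.a.0) ⊢ —b→ t2
  t2 = b.0 + (0 + 0) + a.a.0 ⊢ —a→ t3, —b→ t4
  t3 = a.0 ⊢ —a→ t4
  t4 = 0 ⊢ deadlocked
Partition-refinement fixed point:
  B0 = {s0}
  B1 = {s1, t1}
  B2 = {s2, t2}
  B3 = {s4, t4}
  B4 = {s3, t3}
  B5 = {t0}
s0 ∈ B0, t0 ∈ B5 → different blocks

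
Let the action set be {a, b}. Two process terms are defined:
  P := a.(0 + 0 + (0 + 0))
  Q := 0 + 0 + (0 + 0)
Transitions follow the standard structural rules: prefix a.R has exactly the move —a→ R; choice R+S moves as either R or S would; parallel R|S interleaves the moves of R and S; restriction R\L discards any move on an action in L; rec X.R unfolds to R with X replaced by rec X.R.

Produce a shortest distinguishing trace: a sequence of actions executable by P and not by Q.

Reachable graph of P (2 states):
  m0 = a.(0 + 0 + (0 + 0)) | =a=> m1
  m1 = 0 + 0 + (0 + 0) | deadlocked
Reachable graph of Q (1 states):
  n0 = 0 + 0 + (0 + 0) | deadlocked
Run σ = ⟨a⟩ on P: start {m0}
  step 1 (a): {m1}
  ✓ P
Run σ = ⟨a⟩ on Q: start {n0}
  step 1 (a): no successor for Q

a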